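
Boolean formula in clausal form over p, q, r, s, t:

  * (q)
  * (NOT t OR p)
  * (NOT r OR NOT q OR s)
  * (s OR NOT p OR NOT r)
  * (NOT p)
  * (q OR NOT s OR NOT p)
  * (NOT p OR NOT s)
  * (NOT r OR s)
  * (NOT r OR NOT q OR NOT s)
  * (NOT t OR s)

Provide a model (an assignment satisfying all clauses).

(q) is a unit clause, so q = True.
Unit propagation: (NOT p) forces p = False.
Unit propagation: (NOT t) forces t = False.
r occurs only negated in the remaining clauses — set r = False.
s is now unconstrained; take s = True.

p = False  q = True  r = False  s = True  t = False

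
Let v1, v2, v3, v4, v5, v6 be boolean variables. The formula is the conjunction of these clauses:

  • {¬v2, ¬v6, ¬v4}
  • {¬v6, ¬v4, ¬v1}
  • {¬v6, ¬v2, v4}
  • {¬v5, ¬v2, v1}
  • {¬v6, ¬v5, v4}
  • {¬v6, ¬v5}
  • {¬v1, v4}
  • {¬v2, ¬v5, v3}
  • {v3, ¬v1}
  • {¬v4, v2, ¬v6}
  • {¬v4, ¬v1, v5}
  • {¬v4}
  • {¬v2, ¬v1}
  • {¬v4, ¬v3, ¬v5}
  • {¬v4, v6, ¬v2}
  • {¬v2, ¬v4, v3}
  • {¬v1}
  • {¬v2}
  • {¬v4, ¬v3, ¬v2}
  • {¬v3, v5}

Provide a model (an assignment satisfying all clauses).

v1=0, v2=0, v3=0, v4=0, v5=0, v6=1

Check each clause:
  1. {¬v6, ¬v2, ¬v4} — ¬v4 is true.
  2. {¬v6, ¬v1, ¬v4} — ¬v4 is true.
  3. {v4, ¬v6, ¬v2} — ¬v2 is true.
  4. {¬v2, ¬v5, v1} — ¬v5 is true.
  5. {¬v5, v4, ¬v6} — ¬v5 is true.
  6. {¬v5, ¬v6} — ¬v5 is true.
  7. {v4, ¬v1} — ¬v1 is true.
  8. {¬v2, v3, ¬v5} — ¬v2 is true.
  9. {¬v1, v3} — ¬v1 is true.
  10. {v2, ¬v4, ¬v6} — ¬v4 is true.
  11. {¬v4, v5, ¬v1} — ¬v4 is true.
  12. {¬v4} — ¬v4 is true.
  13. {¬v1, ¬v2} — ¬v1 is true.
  14. {¬v5, ¬v3, ¬v4} — ¬v5 is true.
  15. {v6, ¬v2, ¬v4} — ¬v4 is true.
  16. {v3, ¬v2, ¬v4} — ¬v4 is true.
  17. {¬v1} — ¬v1 is true.
  18. {¬v2} — ¬v2 is true.
  19. {¬v2, ¬v3, ¬v4} — ¬v4 is true.
  20. {v5, ¬v3} — ¬v3 is true.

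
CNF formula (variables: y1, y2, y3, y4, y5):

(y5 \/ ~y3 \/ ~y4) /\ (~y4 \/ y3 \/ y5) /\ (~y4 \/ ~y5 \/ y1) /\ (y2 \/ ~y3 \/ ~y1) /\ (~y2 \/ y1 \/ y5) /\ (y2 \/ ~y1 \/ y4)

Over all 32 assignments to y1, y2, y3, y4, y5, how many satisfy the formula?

13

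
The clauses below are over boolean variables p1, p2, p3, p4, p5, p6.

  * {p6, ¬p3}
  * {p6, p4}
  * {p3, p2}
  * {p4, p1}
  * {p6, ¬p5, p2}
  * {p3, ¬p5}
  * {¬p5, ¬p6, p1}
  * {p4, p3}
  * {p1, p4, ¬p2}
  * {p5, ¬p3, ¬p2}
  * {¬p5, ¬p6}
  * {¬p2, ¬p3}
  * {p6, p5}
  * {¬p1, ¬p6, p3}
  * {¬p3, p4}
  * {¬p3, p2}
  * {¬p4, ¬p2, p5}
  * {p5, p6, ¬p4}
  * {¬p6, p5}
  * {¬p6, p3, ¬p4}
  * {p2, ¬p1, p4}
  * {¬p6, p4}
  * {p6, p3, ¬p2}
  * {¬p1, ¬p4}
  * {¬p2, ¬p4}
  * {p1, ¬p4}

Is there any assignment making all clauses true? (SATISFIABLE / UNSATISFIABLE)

UNSATISFIABLE

p4 = True:
  propagation gives p1=False; an empty clause results — contradiction.
p4 = False:
  propagation gives p6=True; an empty clause results — contradiction.
Every branch closes, so no satisfying assignment exists.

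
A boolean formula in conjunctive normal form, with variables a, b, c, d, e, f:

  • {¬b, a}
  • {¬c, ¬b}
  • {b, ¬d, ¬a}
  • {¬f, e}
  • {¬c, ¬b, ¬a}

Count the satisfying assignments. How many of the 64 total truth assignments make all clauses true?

Case analysis on b and a:
  b=T, a=T: d free; 3 ways for (c,e,f) × 2^1 = 6.
  b=T, a=F: a clause becomes empty — 0.
  b=F, a=T: c free; 3 ways for (d,e,f) × 2^1 = 6.
  b=F, a=F: c, d free; 3 ways for (e,f) × 2^2 = 12.
Total: 6 + 0 + 6 + 12 = 24.

24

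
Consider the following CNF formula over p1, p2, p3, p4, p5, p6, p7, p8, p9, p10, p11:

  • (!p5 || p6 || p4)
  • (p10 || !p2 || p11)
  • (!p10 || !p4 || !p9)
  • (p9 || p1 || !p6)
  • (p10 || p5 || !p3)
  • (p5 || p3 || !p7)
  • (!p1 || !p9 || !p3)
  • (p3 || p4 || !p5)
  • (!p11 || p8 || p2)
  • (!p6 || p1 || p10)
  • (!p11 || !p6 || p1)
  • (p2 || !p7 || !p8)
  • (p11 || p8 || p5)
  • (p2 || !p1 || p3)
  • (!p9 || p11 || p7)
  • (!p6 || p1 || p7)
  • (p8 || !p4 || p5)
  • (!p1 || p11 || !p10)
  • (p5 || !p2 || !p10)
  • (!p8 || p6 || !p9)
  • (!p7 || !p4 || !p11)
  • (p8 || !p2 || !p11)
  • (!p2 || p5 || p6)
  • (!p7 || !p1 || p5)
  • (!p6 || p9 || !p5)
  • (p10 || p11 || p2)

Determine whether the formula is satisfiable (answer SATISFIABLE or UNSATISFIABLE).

SATISFIABLE

Branch on p1: take p1 = False.
The remaining clauses are satisfied by p2 = True, p3 = False, p4 = True, p5 = True, p6 = False, p7 = True, p8 = False, p9 = False, p10 = True, p11 = False.
Every clause has at least one true literal under this assignment.
So p1=F, p2=T, p3=F, p4=T, p5=T, p6=F, p7=T, p8=F, p9=F, p10=T, p11=F is a satisfying assignment.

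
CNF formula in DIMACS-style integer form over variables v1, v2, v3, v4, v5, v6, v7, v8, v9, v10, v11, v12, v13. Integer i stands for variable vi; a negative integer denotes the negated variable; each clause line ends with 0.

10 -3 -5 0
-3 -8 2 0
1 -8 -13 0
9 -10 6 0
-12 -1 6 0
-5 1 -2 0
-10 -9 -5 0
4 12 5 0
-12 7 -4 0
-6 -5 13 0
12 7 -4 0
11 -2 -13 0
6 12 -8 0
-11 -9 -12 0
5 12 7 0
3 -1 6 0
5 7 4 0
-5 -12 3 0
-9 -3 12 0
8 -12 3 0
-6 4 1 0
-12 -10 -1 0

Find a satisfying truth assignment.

v1=False  v2=False  v3=True  v4=True  v5=False  v6=True  v7=True  v8=False  v9=True  v10=True  v11=False  v12=True  v13=True

Check each clause:
  1. {v10, ¬v3, ¬v5} — v10 is true.
  2. {v2, ¬v8, ¬v3} — ¬v8 is true.
  3. {¬v8, v1, ¬v13} — ¬v8 is true.
  4. {v9, ¬v10, v6} — v9 is true.
  5. {v6, ¬v12, ¬v1} — v6 is true.
  6. {¬v2, ¬v5, v1} — ¬v5 is true.
  7. {¬v10, ¬v9, ¬v5} — ¬v5 is true.
  8. {v12, v4, v5} — v12 is true.
  9. {¬v4, v7, ¬v12} — v7 is true.
  10. {v13, ¬v6, ¬v5} — ¬v5 is true.
  11. {v7, v12, ¬v4} — v12 is true.
  12. {v11, ¬v13, ¬v2} — ¬v2 is true.
  13. {¬v8, v12, v6} — ¬v8 is true.
  14. {¬v11, ¬v9, ¬v12} — ¬v11 is true.
  15. {v12, v5, v7} — v12 is true.
  16. {v6, v3, ¬v1} — v3 is true.
  17. {v5, v4, v7} — v4 is true.
  18. {¬v5, v3, ¬v12} — v3 is true.
  19. {v12, ¬v9, ¬v3} — v12 is true.
  20. {¬v12, v3, v8} — v3 is true.
  21. {v1, ¬v6, v4} — v4 is true.
  22. {¬v12, ¬v10, ¬v1} — ¬v1 is true.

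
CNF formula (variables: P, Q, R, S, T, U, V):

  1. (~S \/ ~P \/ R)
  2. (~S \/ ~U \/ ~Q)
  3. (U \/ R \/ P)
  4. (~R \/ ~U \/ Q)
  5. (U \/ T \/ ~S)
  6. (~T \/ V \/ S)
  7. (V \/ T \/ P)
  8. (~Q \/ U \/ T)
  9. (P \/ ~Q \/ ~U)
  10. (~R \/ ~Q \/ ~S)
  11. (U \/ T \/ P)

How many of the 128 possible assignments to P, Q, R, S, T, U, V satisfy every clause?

28

Case analysis on U and P:
  U=T, P=T: 9 of the 32 assignments to (Q,R,S,T,V) work.
  U=T, P=F: 5 of the 32 assignments to (Q,R,S,T,V) work.
  U=F, P=T: 10 of the 32 assignments to (Q,R,S,T,V) work.
  U=F, P=F: remaining (Q,R,S,T,V) ∈ {(F,T,F,T,T); (F,T,T,T,F); (F,T,T,T,T); (T,T,F,T,T)} — 4.
Total: 9 + 5 + 10 + 4 = 28.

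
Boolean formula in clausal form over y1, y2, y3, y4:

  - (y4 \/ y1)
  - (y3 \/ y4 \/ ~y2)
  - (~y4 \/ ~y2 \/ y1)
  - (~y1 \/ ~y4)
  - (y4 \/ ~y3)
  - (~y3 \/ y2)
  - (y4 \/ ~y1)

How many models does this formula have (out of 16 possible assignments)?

Satisfying assignments:
  y1=0 y2=0 y3=0 y4=1
Count: 1.

1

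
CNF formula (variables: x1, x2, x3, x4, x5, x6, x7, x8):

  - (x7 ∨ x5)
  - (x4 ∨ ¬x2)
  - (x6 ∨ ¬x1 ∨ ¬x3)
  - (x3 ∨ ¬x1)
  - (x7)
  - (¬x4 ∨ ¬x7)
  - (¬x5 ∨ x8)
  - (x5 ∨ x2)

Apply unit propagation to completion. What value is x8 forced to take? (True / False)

True

(x7) is a unit clause: x7 = True.
From (¬x7 ∨ ¬x4) and x7 = True: x4 = False.
(x4 ∨ ¬x2): since x4 = False, the clause reduces to (¬x2). x2 = False.
In (x2 ∨ x5), x2 is now false; x5 must hold, so x5 = True.
(x8 ∨ ¬x5) with x5 = True leaves only x8, so x8 = True.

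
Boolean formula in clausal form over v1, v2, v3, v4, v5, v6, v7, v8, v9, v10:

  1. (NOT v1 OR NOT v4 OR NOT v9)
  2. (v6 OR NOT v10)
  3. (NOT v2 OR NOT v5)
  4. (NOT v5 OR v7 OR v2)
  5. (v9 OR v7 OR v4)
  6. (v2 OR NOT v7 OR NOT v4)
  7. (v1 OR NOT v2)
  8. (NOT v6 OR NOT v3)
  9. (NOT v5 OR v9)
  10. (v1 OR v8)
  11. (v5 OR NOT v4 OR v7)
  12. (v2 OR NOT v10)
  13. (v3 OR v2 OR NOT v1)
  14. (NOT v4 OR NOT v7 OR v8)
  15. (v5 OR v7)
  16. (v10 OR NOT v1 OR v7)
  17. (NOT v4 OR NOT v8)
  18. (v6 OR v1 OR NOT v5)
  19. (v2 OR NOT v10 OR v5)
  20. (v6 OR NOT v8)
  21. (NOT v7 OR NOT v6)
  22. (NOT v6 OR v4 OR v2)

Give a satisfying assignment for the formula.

Branch on v1: take v1 = True.
Branch on v2: take v2 = False.
  then v10 is forced to False.
  then v3 is forced to True.
  then v6 is forced to False.
  then v7 is forced to True.
  then v4 is forced to False.
  then v8 is forced to False.
The remaining clauses are satisfied by v5 = False, v9 = False.
Check each clause:
  1. (NOT v1 OR NOT v4 OR NOT v9) — NOT v4 is true.
  2. (NOT v10 OR v6) — NOT v10 is true.
  3. (NOT v5 OR NOT v2) — NOT v5 is true.
  4. (v2 OR v7 OR NOT v5) — NOT v5 is true.
  5. (v4 OR v7 OR v9) — v7 is true.
  6. (NOT v7 OR NOT v4 OR v2) — NOT v4 is true.
  7. (NOT v2 OR v1) — v1 is true.
  8. (NOT v3 OR NOT v6) — NOT v6 is true.
  9. (NOT v5 OR v9) — NOT v5 is true.
  10. (v1 OR v8) — v1 is true.
  11. (v5 OR NOT v4 OR v7) — NOT v4 is true.
  12. (v2 OR NOT v10) — NOT v10 is true.
  13. (v2 OR NOT v1 OR v3) — v3 is true.
  14. (NOT v4 OR NOT v7 OR v8) — NOT v4 is true.
  15. (v5 OR v7) — v7 is true.
  16. (v10 OR v7 OR NOT v1) — v7 is true.
  17. (NOT v4 OR NOT v8) — NOT v8 is true.
  18. (v1 OR NOT v5 OR v6) — v1 is true.
  19. (NOT v10 OR v5 OR v2) — NOT v10 is true.
  20. (NOT v8 OR v6) — NOT v8 is true.
  21. (NOT v7 OR NOT v6) — NOT v6 is true.
  22. (v2 OR NOT v6 OR v4) — NOT v6 is true.

v1=1, v2=0, v3=1, v4=0, v5=0, v6=0, v7=1, v8=0, v9=0, v10=0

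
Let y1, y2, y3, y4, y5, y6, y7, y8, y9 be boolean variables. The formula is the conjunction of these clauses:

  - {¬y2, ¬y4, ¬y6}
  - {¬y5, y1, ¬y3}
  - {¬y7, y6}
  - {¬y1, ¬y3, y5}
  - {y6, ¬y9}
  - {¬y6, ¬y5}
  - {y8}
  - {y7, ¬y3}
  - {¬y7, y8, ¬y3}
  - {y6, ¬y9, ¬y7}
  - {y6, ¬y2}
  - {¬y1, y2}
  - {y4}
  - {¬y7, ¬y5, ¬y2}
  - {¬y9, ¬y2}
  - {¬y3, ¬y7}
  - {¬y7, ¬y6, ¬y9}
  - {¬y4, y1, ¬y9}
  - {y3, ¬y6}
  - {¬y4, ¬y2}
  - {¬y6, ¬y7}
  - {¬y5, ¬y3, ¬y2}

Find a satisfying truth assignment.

Unit propagation: (y8) forces y8 = True.
Unit propagation: (y4) forces y4 = True.
The clause (¬y2) is unit: y2 must be False.
The clause (¬y1) is unit: y1 must be False.
Unit propagation: (¬y9) forces y9 = False.
y5 occurs only negated in the remaining clauses — set y5 = False.
Branch on y3: take y3 = False.
  then y6 is forced to False.
  then y7 is forced to False.

y1 = 0  y2 = 0  y3 = 0  y4 = 1  y5 = 0  y6 = 0  y7 = 0  y8 = 1  y9 = 0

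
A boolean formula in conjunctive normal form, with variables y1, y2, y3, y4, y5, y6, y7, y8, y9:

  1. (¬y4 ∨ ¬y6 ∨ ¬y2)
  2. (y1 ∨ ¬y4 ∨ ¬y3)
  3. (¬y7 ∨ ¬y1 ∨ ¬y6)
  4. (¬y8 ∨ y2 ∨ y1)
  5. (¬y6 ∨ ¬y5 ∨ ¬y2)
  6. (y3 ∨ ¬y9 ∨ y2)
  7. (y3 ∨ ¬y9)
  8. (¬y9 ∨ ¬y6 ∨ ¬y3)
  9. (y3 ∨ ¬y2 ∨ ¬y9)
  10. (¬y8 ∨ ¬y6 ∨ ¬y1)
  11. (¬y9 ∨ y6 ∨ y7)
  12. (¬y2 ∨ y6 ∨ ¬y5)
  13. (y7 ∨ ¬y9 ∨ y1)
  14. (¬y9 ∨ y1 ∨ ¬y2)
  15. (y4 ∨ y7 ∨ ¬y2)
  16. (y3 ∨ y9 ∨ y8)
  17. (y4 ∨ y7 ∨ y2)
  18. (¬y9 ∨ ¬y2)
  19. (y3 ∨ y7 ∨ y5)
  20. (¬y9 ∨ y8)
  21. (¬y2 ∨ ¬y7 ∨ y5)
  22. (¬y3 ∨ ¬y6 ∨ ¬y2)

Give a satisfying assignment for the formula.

Set y1 = True and propagate.
Set y2 = False and propagate.
Set y3 = True and propagate.
The remaining clauses are satisfied by y4 = False, y5 = True, y6 = False, y7 = True, y8 = True, y9 = True.

y1=T  y2=F  y3=T  y4=F  y5=T  y6=F  y7=T  y8=T  y9=T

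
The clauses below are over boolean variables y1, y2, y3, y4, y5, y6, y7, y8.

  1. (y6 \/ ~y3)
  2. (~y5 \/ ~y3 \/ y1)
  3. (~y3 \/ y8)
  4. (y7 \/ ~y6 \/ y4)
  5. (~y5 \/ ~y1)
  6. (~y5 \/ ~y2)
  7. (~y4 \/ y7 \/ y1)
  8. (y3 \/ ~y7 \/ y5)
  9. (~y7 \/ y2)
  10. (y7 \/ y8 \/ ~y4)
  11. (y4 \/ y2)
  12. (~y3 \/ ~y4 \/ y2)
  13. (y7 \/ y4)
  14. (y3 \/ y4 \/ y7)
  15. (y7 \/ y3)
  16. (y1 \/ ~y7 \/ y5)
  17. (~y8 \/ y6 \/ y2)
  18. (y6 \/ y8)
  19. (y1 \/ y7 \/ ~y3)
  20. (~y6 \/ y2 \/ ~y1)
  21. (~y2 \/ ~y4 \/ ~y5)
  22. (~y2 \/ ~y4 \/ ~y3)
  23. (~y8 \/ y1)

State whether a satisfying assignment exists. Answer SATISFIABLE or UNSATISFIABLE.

SATISFIABLE

Branch on y1: take y1 = True.
  then y5 is forced to False.
Set y2 = True and propagate.
Set y3 = True and propagate.
  then y6 is forced to True.
  then y8 is forced to True.
  then y4 is forced to False.
  then y7 is forced to True.
Every clause has at least one true literal under this assignment.
So y1=True, y2=True, y3=True, y4=False, y5=False, y6=True, y7=True, y8=True is a satisfying assignment.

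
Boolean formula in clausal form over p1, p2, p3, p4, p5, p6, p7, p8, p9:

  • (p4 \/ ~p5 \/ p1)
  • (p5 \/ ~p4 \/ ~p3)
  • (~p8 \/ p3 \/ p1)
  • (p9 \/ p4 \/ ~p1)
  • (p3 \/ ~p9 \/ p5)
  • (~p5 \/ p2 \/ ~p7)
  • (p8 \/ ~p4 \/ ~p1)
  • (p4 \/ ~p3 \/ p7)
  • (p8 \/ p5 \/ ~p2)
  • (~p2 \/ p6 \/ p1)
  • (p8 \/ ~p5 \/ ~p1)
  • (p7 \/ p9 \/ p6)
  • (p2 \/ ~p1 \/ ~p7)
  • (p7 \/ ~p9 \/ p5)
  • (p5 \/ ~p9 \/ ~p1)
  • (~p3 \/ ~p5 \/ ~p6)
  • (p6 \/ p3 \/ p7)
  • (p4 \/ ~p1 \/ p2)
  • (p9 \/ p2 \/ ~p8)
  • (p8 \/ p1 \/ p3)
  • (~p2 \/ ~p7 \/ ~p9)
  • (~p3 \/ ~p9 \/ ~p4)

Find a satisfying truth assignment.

Branch on p1: take p1 = False.
For the remaining variables, p2 = False, p3 = True, p4 = False, p5 = False, p6 = False, p7 = True, p8 = False, p9 = False works.
Every clause has at least one true literal under this assignment.

p1=0, p2=0, p3=1, p4=0, p5=0, p6=0, p7=1, p8=0, p9=0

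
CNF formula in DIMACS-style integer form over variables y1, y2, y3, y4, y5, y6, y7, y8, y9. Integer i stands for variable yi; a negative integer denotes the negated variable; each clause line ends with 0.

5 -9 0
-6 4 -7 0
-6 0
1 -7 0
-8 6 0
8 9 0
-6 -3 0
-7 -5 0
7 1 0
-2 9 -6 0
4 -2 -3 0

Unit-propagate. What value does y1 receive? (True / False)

True

(~y6) stands alone — y6 = False.
(y6 \/ ~y8) with y6 = False leaves only ~y8, so y8 = False.
In (y9 \/ y8), y8 is now false; y9 must hold, so y9 = True.
(y5 \/ ~y9): since y9 = True, the clause reduces to (y5). y5 = True.
In (~y7 \/ ~y5), ~y5 is now false; ~y7 must hold, so y7 = False.
From (y7 \/ y1) and y7 = False: y1 = True.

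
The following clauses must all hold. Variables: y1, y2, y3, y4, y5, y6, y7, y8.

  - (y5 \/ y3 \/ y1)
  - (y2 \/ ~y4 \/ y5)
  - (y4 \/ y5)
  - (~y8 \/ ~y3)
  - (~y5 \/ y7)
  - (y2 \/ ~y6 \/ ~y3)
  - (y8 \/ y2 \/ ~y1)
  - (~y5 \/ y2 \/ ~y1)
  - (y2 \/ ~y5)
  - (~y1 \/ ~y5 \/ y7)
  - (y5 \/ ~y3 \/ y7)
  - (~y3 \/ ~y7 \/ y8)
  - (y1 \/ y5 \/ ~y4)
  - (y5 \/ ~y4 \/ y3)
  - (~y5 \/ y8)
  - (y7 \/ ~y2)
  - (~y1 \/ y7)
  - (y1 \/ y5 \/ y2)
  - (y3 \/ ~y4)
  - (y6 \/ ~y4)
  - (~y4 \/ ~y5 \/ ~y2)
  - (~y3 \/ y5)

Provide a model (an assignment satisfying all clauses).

y1=T  y2=T  y3=F  y4=F  y5=T  y6=F  y7=T  y8=T

Try y1 = True.
  then y7 is forced to True.
The remaining clauses are satisfied by y2 = True, y3 = False, y4 = False, y5 = True, y6 = False, y8 = True.
Every clause has at least one true literal under this assignment.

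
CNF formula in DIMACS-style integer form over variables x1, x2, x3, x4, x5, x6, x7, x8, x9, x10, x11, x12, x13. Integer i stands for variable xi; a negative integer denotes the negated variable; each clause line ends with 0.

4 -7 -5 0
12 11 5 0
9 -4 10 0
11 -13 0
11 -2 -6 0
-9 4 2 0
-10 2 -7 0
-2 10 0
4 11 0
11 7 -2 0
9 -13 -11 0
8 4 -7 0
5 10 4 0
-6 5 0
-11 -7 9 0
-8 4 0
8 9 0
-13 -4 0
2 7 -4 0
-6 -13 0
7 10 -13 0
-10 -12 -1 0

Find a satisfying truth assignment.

Pure literal: x1 appears only negated; assign x1 = False.
x13 occurs only negated in the remaining clauses — set x13 = False.
Set x2 = True and propagate.
  then x10 is forced to True.
For the remaining variables, x3 = True, x4 = True, x5 = True, x6 = True, x7 = False, x8 = True, x9 = False, x11 = True, x12 = True works.
Every clause has at least one true literal under this assignment.

x1 = F  x2 = T  x3 = T  x4 = T  x5 = T  x6 = T  x7 = F  x8 = T  x9 = F  x10 = T  x11 = T  x12 = T  x13 = F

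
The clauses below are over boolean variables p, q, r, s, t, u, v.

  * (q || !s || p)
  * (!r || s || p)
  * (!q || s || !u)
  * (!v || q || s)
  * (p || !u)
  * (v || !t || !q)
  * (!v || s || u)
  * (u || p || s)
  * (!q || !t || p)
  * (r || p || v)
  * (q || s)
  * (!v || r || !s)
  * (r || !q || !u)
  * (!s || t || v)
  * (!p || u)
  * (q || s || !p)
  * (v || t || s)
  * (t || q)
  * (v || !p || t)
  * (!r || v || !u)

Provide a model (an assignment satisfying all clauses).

p = 0  q = 1  r = 1  s = 1  t = 0  u = 0  v = 1

Set p = False and propagate.
  then u is forced to False.
  then s is forced to True.
  then q is forced to True.
  then t is forced to False.
  then v is forced to True.
  then r is forced to True.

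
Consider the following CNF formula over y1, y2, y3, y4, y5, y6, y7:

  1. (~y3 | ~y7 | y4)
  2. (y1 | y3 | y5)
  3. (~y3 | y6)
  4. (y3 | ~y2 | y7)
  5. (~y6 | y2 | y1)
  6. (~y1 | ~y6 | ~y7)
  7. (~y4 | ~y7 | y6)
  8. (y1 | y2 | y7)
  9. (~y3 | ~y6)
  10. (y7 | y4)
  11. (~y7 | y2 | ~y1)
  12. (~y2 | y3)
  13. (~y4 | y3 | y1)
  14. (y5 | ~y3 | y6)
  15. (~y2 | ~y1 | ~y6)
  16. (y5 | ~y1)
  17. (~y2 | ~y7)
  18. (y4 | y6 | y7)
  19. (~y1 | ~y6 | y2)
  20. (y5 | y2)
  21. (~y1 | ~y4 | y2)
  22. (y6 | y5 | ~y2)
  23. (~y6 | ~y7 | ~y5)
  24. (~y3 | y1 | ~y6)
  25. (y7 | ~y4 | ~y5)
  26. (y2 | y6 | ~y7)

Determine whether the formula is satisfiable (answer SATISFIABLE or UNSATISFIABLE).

UNSATISFIABLE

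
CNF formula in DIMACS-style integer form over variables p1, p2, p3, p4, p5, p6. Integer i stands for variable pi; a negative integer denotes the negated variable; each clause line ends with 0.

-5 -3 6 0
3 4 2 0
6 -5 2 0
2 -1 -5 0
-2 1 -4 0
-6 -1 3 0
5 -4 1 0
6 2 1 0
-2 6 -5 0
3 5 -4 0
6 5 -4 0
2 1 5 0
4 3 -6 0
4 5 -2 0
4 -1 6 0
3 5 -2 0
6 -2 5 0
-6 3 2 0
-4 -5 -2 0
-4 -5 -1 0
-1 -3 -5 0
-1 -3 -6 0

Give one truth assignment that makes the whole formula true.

Set p1 = False and propagate.
Branch on p2: take p2 = True.
  then p4 is forced to False.
  then p5 is forced to True.
  then p6 is forced to True.
  then p3 is forced to True.
Every clause has at least one true literal under this assignment.

p1 = F, p2 = T, p3 = T, p4 = F, p5 = T, p6 = T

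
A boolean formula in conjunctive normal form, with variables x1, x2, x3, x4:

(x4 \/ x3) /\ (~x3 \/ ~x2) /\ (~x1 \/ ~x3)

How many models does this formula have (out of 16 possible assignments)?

Satisfying assignments:
  x1=0 x2=0 x3=0 x4=1
  x1=0 x2=0 x3=1 x4=0
  x1=0 x2=0 x3=1 x4=1
  x1=0 x2=1 x3=0 x4=1
  x1=1 x2=0 x3=0 x4=1
  x1=1 x2=1 x3=0 x4=1
That's 6 in total.

6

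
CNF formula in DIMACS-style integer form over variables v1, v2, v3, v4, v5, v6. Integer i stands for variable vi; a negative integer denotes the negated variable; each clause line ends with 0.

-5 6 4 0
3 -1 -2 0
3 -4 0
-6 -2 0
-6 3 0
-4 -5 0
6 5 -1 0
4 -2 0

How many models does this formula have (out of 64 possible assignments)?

10

Split on v4, then v6.
  v4=1, v6=1: remaining (v1,v2,v3,v5) ∈ {(0,0,1,0); (1,0,1,0)} — 2.
  v4=1, v6=0: remaining (v1,v2,v3,v5) ∈ {(0,0,1,0); (0,1,1,0)} — 2.
  v4=0, v6=1: remaining (v1,v2,v3,v5) ∈ {(0,0,1,0); (0,0,1,1); (1,0,1,0); (1,0,1,1)} — 4.
  v4=0, v6=0: remaining (v1,v2,v3,v5) ∈ {(0,0,0,0); (0,0,1,0)} — 2.
Total: 2 + 2 + 4 + 2 = 10.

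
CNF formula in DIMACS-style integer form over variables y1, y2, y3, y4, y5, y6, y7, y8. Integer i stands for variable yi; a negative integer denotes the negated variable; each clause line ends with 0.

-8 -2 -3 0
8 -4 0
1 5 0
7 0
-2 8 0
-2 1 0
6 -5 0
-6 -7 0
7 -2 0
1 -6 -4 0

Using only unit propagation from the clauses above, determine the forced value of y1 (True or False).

(y7) is a unit clause: y7 = True.
(~y7 | ~y6) with y7 = True leaves only ~y6, so y6 = False.
In (y6 | ~y5), y6 is now false; ~y5 must hold, so y5 = False.
From (y1 | y5) and y5 = False: y1 = True.

True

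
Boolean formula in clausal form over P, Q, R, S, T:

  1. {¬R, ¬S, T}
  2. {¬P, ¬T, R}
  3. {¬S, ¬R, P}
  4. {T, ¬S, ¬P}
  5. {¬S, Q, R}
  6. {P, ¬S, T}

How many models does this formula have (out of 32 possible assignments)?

17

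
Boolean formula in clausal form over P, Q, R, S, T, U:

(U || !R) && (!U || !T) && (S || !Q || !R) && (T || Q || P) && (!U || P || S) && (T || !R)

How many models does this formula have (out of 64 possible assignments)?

Split on R, then T.
  R=1, T=1: a clause becomes empty — 0.
  R=1, T=0: a clause becomes empty — 0.
  R=0, T=1: forces U=0; P, Q, S free → 2^3 = 8.
  R=0, T=0: 11 of the 16 assignments to (P,Q,S,U) work.
Total: 0 + 0 + 8 + 11 = 19.

19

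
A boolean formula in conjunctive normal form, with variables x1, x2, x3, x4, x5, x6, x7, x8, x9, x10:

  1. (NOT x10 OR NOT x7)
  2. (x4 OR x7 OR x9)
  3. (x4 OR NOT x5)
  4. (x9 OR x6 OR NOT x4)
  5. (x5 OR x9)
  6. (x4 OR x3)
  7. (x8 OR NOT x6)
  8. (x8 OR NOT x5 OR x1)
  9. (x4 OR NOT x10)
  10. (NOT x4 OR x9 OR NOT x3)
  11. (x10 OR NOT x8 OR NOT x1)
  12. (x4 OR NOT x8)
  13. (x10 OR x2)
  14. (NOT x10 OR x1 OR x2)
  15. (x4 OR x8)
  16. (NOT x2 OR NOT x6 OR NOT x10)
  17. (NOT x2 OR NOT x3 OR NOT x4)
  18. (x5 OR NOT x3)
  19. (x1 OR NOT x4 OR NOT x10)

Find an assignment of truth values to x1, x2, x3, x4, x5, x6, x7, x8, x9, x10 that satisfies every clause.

x1=False, x2=True, x3=False, x4=True, x5=False, x6=False, x7=True, x8=True, x9=True, x10=False

Pure literal: x9 appears only positively; assign x9 = True.
Branch on x1: take x1 = False.
Set x2 = True and propagate.
The remaining clauses are satisfied by x3 = False, x4 = True, x5 = False, x6 = False, x7 = True, x8 = True, x10 = False.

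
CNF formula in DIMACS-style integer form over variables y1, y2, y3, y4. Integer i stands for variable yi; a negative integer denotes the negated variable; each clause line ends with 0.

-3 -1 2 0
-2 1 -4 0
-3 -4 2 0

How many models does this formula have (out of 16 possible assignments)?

Split on y2, then y1.
  y2=T, y1=T: remaining (y3,y4) ∈ {(F,F); (F,T); (T,F); (T,T)} — 4.
  y2=T, y1=F: remaining (y3,y4) ∈ {(F,F); (T,F)} — 2.
  y2=F, y1=T: remaining (y3,y4) ∈ {(F,F); (F,T)} — 2.
  y2=F, y1=F: remaining (y3,y4) ∈ {(F,F); (F,T); (T,F)} — 3.
Total: 4 + 2 + 2 + 3 = 11.

11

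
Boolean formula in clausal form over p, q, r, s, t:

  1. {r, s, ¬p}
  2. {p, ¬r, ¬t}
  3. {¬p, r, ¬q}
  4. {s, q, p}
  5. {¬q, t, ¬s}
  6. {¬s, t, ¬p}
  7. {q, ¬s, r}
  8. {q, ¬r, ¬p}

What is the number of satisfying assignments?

Satisfying assignments:
  p=0 q=0 r=1 s=1 t=0
  p=0 q=1 r=0 s=0 t=0
  p=0 q=1 r=0 s=0 t=1
  p=0 q=1 r=0 s=1 t=1
  p=0 q=1 r=1 s=0 t=0
  p=1 q=1 r=1 s=0 t=0
  p=1 q=1 r=1 s=0 t=1
  p=1 q=1 r=1 s=1 t=1
That's 8 in total.

8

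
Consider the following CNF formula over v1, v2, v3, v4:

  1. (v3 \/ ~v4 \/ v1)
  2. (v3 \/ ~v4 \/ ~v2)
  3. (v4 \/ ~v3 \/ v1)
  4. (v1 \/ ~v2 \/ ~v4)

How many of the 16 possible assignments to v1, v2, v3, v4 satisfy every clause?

10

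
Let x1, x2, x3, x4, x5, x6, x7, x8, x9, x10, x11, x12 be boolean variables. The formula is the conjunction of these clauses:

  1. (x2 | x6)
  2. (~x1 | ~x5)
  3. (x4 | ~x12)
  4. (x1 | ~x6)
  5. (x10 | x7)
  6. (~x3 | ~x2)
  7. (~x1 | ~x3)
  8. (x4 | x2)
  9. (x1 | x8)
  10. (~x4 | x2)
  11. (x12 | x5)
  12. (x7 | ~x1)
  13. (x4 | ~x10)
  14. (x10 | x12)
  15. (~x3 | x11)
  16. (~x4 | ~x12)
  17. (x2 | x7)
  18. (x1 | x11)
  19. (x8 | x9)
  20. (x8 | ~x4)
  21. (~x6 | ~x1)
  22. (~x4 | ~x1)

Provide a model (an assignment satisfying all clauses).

x1=F, x2=T, x3=F, x4=T, x5=T, x6=F, x7=T, x8=T, x9=T, x10=T, x11=T, x12=F

Check each clause:
  1. (x2 | x6) — x2 is true.
  2. (~x5 | ~x1) — ~x1 is true.
  3. (~x12 | x4) — x4 is true.
  4. (x1 | ~x6) — ~x6 is true.
  5. (x7 | x10) — x10 is true.
  6. (~x3 | ~x2) — ~x3 is true.
  7. (~x3 | ~x1) — ~x3 is true.
  8. (x2 | x4) — x2 is true.
  9. (x8 | x1) — x8 is true.
  10. (~x4 | x2) — x2 is true.
  11. (x5 | x12) — x5 is true.
  12. (~x1 | x7) — ~x1 is true.
  13. (x4 | ~x10) — x4 is true.
  14. (x12 | x10) — x10 is true.
  15. (x11 | ~x3) — x11 is true.
  16. (~x12 | ~x4) — ~x12 is true.
  17. (x2 | x7) — x2 is true.
  18. (x11 | x1) — x11 is true.
  19. (x9 | x8) — x8 is true.
  20. (x8 | ~x4) — x8 is true.
  21. (~x1 | ~x6) — ~x6 is true.
  22. (~x1 | ~x4) — ~x1 is true.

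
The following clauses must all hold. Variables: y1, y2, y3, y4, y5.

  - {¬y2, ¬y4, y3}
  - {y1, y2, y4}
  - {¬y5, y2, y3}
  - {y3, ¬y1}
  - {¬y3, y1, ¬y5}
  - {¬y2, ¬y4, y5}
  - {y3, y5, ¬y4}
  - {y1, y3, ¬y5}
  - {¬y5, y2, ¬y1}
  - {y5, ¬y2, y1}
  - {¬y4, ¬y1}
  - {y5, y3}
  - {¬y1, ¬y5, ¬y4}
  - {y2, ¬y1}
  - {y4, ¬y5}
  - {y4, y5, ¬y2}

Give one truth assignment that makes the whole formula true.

y1 = F, y2 = F, y3 = T, y4 = T, y5 = F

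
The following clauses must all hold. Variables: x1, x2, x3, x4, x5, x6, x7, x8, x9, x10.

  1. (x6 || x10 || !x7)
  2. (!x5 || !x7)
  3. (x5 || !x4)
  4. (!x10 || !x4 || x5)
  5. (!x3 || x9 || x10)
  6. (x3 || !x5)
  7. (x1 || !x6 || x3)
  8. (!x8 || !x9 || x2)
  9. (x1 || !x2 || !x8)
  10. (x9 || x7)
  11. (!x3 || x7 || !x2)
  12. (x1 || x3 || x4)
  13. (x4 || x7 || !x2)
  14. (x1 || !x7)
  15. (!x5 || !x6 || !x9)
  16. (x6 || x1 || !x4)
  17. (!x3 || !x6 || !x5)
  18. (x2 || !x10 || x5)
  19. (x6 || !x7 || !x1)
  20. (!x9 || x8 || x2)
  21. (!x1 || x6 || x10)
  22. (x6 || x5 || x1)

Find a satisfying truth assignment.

Try x1 = True.
Try x2 = True.
For the remaining variables, x3 = True, x4 = False, x5 = False, x6 = True, x7 = True, x8 = False, x9 = False, x10 = True works.
Check each clause:
  1. (x6 || !x7 || x10) — x10 is true.
  2. (!x7 || !x5) — !x5 is true.
  3. (x5 || !x4) — !x4 is true.
  4. (!x10 || x5 || !x4) — !x4 is true.
  5. (x10 || !x3 || x9) — x10 is true.
  6. (x3 || !x5) — x3 is true.
  7. (x1 || !x6 || x3) — x1 is true.
  8. (!x9 || x2 || !x8) — !x8 is true.
  9. (!x8 || !x2 || x1) — !x8 is true.
  10. (x7 || x9) — x7 is true.
  11. (x7 || !x3 || !x2) — x7 is true.
  12. (x3 || x4 || x1) — x1 is true.
  13. (x4 || !x2 || x7) — x7 is true.
  14. (!x7 || x1) — x1 is true.
  15. (!x9 || !x5 || !x6) — !x5 is true.
  16. (x1 || !x4 || x6) — x1 is true.
  17. (!x5 || !x3 || !x6) — !x5 is true.
  18. (x2 || x5 || !x10) — x2 is true.
  19. (!x1 || x6 || !x7) — x6 is true.
  20. (x8 || !x9 || x2) — x2 is true.
  21. (x10 || x6 || !x1) — x10 is true.
  22. (x6 || x1 || x5) — x1 is true.

x1 = 1  x2 = 1  x3 = 1  x4 = 0  x5 = 0  x6 = 1  x7 = 1  x8 = 0  x9 = 0  x10 = 1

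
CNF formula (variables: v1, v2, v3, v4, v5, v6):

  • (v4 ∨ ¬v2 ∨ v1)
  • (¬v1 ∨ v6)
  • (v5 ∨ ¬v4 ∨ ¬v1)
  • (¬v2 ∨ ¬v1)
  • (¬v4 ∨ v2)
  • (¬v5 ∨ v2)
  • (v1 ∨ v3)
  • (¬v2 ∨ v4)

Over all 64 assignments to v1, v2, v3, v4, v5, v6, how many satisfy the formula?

Case analysis on v1 and v2:
  v1=T, v2=T: a clause becomes empty — 0.
  v1=T, v2=F: remaining (v3,v4,v5,v6) ∈ {(F,F,F,T); (T,F,F,T)} — 2.
  v1=F, v2=T: remaining (v3,v4,v5,v6) ∈ {(T,T,F,F); (T,T,F,T); (T,T,T,F); (T,T,T,T)} — 4.
  v1=F, v2=F: remaining (v3,v4,v5,v6) ∈ {(T,F,F,F); (T,F,F,T)} — 2.
Total: 0 + 2 + 4 + 2 = 8.

8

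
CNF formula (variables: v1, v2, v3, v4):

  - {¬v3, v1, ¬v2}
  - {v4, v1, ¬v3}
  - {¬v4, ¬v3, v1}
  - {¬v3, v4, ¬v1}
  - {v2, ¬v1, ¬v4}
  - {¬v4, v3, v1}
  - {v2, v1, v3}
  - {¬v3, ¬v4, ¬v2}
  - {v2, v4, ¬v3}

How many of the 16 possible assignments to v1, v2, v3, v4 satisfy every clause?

The models are:
  v1=0 v2=1 v3=0 v4=0
  v1=1 v2=0 v3=0 v4=0
  v1=1 v2=1 v3=0 v4=0
  v1=1 v2=1 v3=0 v4=1
Count: 4.

4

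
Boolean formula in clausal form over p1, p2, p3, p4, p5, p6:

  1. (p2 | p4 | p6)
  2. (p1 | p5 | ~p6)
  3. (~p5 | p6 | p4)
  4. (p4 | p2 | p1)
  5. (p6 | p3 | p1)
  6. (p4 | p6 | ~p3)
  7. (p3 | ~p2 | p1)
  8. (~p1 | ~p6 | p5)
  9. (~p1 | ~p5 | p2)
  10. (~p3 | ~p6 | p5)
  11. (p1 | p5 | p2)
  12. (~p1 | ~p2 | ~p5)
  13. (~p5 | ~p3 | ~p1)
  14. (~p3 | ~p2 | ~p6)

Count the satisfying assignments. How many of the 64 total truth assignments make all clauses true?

Split on p1, then p5.
  p1=T, p5=T: a clause becomes empty — 0.
  p1=T, p5=F: 5 of the 16 assignments to (p2,p3,p4,p6) work.
  p1=F, p5=T: remaining (p2,p3,p4,p6) ∈ {(F,F,T,T); (F,T,T,F); (F,T,T,T); (T,T,T,F)} — 4.
  p1=F, p5=F: remaining (p2,p3,p4,p6) ∈ {(T,T,T,F)} — 1.
Total: 0 + 5 + 4 + 1 = 10.

10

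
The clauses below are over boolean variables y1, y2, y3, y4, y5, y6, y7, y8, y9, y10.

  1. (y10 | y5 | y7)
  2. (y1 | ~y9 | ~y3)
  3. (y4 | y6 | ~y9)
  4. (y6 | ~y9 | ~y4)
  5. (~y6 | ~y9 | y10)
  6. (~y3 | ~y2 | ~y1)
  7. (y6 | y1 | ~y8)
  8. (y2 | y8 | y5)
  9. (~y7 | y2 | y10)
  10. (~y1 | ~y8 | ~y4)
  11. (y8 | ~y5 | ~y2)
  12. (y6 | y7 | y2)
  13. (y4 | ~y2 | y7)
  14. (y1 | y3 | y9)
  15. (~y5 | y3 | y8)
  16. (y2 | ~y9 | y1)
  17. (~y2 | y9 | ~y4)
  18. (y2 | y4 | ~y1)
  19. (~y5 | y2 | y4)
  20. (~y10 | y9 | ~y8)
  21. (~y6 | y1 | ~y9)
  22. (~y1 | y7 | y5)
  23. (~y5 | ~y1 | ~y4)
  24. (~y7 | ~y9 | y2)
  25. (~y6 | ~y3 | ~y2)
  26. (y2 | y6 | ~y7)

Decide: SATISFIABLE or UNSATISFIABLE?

SATISFIABLE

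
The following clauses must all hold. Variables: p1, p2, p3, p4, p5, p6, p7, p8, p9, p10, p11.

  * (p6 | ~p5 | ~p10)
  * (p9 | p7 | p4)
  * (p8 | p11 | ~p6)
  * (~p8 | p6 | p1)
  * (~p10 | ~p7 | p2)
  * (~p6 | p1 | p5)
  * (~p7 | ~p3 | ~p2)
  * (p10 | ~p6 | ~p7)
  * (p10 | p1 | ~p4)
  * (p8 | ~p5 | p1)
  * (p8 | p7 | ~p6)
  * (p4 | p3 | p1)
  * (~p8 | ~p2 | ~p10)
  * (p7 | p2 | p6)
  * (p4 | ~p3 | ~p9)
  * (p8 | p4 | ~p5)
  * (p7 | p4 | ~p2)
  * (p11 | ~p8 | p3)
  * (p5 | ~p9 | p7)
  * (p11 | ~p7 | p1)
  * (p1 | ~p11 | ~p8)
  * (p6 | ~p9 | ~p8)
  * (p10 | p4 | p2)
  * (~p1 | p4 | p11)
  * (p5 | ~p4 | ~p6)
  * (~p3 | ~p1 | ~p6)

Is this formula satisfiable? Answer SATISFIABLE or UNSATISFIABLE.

SATISFIABLE

Try p1 = True.
Try p2 = True.
Try p3 = False.
For the remaining variables, p4 = True, p5 = False, p6 = False, p7 = False, p8 = True, p9 = False, p10 = False, p11 = True works.
Every clause has at least one true literal under this assignment.
So p1=True, p2=True, p3=False, p4=True, p5=False, p6=False, p7=False, p8=True, p9=False, p10=False, p11=True is a satisfying assignment.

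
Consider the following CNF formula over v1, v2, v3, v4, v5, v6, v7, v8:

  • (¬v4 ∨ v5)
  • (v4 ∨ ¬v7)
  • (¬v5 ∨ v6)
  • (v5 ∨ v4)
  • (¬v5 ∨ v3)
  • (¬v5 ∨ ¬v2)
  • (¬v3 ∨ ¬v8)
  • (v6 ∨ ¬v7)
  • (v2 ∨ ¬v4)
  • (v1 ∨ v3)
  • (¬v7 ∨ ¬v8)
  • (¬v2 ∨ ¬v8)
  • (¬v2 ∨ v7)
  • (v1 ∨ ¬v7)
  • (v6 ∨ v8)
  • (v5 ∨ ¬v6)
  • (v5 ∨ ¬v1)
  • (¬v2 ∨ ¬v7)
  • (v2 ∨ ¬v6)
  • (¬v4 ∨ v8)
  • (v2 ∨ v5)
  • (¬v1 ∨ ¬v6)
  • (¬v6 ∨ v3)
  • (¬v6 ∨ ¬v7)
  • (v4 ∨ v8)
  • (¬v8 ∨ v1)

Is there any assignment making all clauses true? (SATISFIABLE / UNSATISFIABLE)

UNSATISFIABLE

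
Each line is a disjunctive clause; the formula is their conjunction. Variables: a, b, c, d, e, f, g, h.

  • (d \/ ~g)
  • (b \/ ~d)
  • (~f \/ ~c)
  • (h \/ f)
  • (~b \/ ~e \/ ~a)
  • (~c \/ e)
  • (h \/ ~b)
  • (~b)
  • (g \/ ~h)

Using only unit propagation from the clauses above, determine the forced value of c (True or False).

False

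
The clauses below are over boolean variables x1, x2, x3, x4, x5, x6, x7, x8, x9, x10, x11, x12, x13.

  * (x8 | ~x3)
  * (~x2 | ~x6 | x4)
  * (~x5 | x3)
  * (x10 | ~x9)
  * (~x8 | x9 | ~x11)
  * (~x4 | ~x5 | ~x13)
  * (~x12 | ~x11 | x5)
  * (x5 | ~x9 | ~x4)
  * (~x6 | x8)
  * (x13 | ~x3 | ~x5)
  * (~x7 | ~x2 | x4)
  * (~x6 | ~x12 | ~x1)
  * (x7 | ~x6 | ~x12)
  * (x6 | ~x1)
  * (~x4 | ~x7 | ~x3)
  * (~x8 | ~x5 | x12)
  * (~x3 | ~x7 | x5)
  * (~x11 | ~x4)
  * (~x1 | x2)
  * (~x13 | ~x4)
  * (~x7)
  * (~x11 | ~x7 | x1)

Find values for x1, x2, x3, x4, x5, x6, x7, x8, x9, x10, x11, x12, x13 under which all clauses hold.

x1=False, x2=True, x3=False, x4=True, x5=False, x6=False, x7=False, x8=True, x9=False, x10=False, x11=False, x12=False, x13=False

Check each clause:
  1. (x8 | ~x3) — x8 is true.
  2. (~x6 | x4 | ~x2) — ~x6 is true.
  3. (x3 | ~x5) — ~x5 is true.
  4. (~x9 | x10) — ~x9 is true.
  5. (x9 | ~x8 | ~x11) — ~x11 is true.
  6. (~x4 | ~x5 | ~x13) — ~x5 is true.
  7. (~x11 | ~x12 | x5) — ~x11 is true.
  8. (~x4 | ~x9 | x5) — ~x9 is true.
  9. (~x6 | x8) — x8 is true.
  10. (x13 | ~x3 | ~x5) — ~x3 is true.
  11. (x4 | ~x7 | ~x2) — ~x7 is true.
  12. (~x6 | ~x12 | ~x1) — ~x6 is true.
  13. (~x12 | x7 | ~x6) — ~x6 is true.
  14. (~x1 | x6) — ~x1 is true.
  15. (~x7 | ~x3 | ~x4) — ~x7 is true.
  16. (~x8 | x12 | ~x5) — ~x5 is true.
  17. (x5 | ~x7 | ~x3) — ~x3 is true.
  18. (~x11 | ~x4) — ~x11 is true.
  19. (x2 | ~x1) — x2 is true.
  20. (~x4 | ~x13) — ~x13 is true.
  21. (~x7) — ~x7 is true.
  22. (~x11 | ~x7 | x1) — ~x11 is true.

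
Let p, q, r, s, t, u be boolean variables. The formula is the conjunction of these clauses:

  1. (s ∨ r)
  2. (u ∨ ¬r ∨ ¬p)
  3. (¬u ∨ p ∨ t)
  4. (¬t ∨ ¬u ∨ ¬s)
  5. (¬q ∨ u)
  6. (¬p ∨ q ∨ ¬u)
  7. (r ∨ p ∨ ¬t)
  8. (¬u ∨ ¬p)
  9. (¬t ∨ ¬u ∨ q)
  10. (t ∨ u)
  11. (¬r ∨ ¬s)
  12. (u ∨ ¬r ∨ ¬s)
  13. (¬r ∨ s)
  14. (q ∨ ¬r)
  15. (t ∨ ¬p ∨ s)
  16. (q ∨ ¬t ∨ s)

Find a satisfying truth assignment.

p=1, q=0, r=0, s=1, t=1, u=0

Check each clause:
  1. (s ∨ r) — s is true.
  2. (¬r ∨ ¬p ∨ u) — ¬r is true.
  3. (t ∨ ¬u ∨ p) — p is true.
  4. (¬u ∨ ¬s ∨ ¬t) — ¬u is true.
  5. (u ∨ ¬q) — ¬q is true.
  6. (¬p ∨ q ∨ ¬u) — ¬u is true.
  7. (p ∨ r ∨ ¬t) — p is true.
  8. (¬u ∨ ¬p) — ¬u is true.
  9. (¬t ∨ ¬u ∨ q) — ¬u is true.
  10. (u ∨ t) — t is true.
  11. (¬s ∨ ¬r) — ¬r is true.
  12. (¬r ∨ ¬s ∨ u) — ¬r is true.
  13. (s ∨ ¬r) — s is true.
  14. (¬r ∨ q) — ¬r is true.
  15. (t ∨ s ∨ ¬p) — s is true.
  16. (¬t ∨ q ∨ s) — s is true.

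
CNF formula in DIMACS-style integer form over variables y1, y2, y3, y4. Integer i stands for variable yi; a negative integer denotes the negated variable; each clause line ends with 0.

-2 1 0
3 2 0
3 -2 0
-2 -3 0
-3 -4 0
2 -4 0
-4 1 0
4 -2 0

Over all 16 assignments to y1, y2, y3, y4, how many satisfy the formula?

2

Satisfying assignments:
  y1=F y2=F y3=T y4=F
  y1=T y2=F y3=T y4=F
Count: 2.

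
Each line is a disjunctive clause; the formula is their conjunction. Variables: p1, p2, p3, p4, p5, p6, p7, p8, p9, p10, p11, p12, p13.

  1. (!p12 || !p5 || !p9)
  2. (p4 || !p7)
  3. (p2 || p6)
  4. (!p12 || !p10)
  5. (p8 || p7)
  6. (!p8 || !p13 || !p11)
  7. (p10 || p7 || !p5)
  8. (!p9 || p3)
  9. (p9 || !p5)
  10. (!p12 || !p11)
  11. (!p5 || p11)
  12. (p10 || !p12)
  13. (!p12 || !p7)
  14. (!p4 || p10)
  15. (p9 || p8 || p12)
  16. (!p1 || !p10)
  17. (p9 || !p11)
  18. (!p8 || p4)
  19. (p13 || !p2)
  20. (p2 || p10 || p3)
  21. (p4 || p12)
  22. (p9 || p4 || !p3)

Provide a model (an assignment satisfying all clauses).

Pure literal: p1 appears only negated; assign p1 = False.
p5 occurs only negated in the remaining clauses — set p5 = False.
Try p2 = False.
  then p6 is forced to True.
Try p3 = True.
Try p4 = True.
  then p10 is forced to True.
  then p12 is forced to False.
For the remaining variables, p7 = True, p8 = False, p9 = True, p11 = True, p13 = True works.
Every clause has at least one true literal under this assignment.

p1 = False  p2 = False  p3 = True  p4 = True  p5 = False  p6 = True  p7 = True  p8 = False  p9 = True  p10 = True  p11 = True  p12 = False  p13 = True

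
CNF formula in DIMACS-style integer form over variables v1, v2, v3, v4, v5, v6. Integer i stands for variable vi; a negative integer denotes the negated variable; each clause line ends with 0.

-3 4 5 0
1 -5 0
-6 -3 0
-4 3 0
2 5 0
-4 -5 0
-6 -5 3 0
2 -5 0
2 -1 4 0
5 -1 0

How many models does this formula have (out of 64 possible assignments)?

5

The models are:
  v1=0 v2=1 v3=0 v4=0 v5=0 v6=0
  v1=0 v2=1 v3=0 v4=0 v5=0 v6=1
  v1=0 v2=1 v3=1 v4=1 v5=0 v6=0
  v1=1 v2=1 v3=0 v4=0 v5=1 v6=0
  v1=1 v2=1 v3=1 v4=0 v5=1 v6=0
That's 5 in total.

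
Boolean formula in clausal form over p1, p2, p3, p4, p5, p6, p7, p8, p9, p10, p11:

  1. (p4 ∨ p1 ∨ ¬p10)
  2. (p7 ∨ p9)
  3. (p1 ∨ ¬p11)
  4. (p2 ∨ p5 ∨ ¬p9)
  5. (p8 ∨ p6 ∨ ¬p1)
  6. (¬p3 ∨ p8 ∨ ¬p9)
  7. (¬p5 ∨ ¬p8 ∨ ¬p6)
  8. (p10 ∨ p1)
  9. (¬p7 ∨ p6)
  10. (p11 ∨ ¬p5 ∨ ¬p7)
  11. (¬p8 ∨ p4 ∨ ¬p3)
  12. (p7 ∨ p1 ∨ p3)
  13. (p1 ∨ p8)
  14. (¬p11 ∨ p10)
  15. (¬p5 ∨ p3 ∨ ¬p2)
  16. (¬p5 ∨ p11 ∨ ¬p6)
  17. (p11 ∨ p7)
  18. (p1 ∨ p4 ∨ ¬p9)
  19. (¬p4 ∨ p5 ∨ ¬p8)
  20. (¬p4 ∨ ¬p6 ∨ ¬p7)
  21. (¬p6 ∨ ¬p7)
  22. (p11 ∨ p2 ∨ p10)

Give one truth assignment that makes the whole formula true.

p1=1, p2=1, p3=0, p4=1, p5=0, p6=1, p7=0, p8=0, p9=1, p10=1, p11=1

Check each clause:
  1. (¬p10 ∨ p4 ∨ p1) — p1 is true.
  2. (p9 ∨ p7) — p9 is true.
  3. (¬p11 ∨ p1) — p1 is true.
  4. (p5 ∨ p2 ∨ ¬p9) — p2 is true.
  5. (¬p1 ∨ p8 ∨ p6) — p6 is true.
  6. (p8 ∨ ¬p9 ∨ ¬p3) — ¬p3 is true.
  7. (¬p6 ∨ ¬p5 ∨ ¬p8) — ¬p8 is true.
  8. (p1 ∨ p10) — p1 is true.
  9. (p6 ∨ ¬p7) — ¬p7 is true.
  10. (p11 ∨ ¬p5 ∨ ¬p7) — p11 is true.
  11. (¬p8 ∨ ¬p3 ∨ p4) — ¬p8 is true.
  12. (p1 ∨ p3 ∨ p7) — p1 is true.
  13. (p8 ∨ p1) — p1 is true.
  14. (p10 ∨ ¬p11) — p10 is true.
  15. (p3 ∨ ¬p2 ∨ ¬p5) — ¬p5 is true.
  16. (¬p6 ∨ ¬p5 ∨ p11) — p11 is true.
  17. (p11 ∨ p7) — p11 is true.
  18. (p4 ∨ p1 ∨ ¬p9) — p1 is true.
  19. (p5 ∨ ¬p4 ∨ ¬p8) — ¬p8 is true.
  20. (¬p4 ∨ ¬p7 ∨ ¬p6) — ¬p7 is true.
  21. (¬p7 ∨ ¬p6) — ¬p7 is true.
  22. (p2 ∨ p10 ∨ p11) — p2 is true.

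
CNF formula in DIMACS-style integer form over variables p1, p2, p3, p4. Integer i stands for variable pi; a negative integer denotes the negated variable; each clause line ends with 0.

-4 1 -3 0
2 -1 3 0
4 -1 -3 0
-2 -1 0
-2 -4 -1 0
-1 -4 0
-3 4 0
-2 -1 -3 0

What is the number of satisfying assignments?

Satisfying assignments:
  p1=F p2=F p3=F p4=F
  p1=F p2=F p3=F p4=T
  p1=F p2=T p3=F p4=F
  p1=F p2=T p3=F p4=T
Count: 4.

4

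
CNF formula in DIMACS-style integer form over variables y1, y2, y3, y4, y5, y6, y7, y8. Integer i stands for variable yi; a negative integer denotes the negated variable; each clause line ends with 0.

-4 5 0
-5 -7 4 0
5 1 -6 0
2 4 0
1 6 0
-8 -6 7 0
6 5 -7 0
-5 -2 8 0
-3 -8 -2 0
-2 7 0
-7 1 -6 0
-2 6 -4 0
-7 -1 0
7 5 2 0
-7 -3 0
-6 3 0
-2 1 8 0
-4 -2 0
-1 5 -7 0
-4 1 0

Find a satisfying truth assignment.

y1=True, y2=False, y3=True, y4=True, y5=True, y6=False, y7=False, y8=True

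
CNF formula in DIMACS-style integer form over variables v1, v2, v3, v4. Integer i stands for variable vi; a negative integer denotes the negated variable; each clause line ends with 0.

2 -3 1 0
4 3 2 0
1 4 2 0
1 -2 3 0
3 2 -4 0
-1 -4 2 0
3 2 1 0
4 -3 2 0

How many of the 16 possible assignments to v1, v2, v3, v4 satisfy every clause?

The models are:
  v1=0 v2=1 v3=1 v4=0
  v1=0 v2=1 v3=1 v4=1
  v1=1 v2=1 v3=0 v4=0
  v1=1 v2=1 v3=0 v4=1
  v1=1 v2=1 v3=1 v4=0
  v1=1 v2=1 v3=1 v4=1
That's 6 in total.

6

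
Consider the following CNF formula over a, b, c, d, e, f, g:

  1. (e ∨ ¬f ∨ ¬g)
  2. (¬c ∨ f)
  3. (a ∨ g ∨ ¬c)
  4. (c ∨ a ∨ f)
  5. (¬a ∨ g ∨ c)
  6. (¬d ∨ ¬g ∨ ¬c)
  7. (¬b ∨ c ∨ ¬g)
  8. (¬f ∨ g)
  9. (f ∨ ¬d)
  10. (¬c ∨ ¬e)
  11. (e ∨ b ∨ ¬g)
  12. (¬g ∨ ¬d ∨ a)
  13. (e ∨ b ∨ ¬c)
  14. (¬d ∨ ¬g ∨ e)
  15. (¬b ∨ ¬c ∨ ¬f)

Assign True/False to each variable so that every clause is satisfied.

Branch on a: take a = True.
For the remaining variables, b = False, c = False, d = True, e = True, f = True, g = True works.
Every clause has at least one true literal under this assignment.

a = True, b = False, c = False, d = True, e = True, f = True, g = True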